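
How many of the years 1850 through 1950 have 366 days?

Years divisible by 4: 1852, 1856, …, 1948 — 25 in all.
Of these, 1900 is divisible by 100 but not 400, so not leap.
Leap years: 25 − 1 = 24.

24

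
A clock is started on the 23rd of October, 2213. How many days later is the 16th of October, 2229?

Day-of-year of October 23, 2213: 296.
Day-of-year of October 16, 2229: 289.
2213 has 365 days, so 365 − 296 = 69 days remain in 2213.
Full years 2214–2228: 11 common + 4 leap = 11×365 + 4×366 = 5479 days.
Total: 69 + 5479 + 289 = 5837 days.

5837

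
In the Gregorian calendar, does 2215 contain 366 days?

2215 is not a leap year.

No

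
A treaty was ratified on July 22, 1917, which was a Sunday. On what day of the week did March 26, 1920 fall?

Day-of-year of July 22, 1917: 203.
Day-of-year of March 26, 1920: 86.
1917 has 365 days, so 365 − 203 = 162 days remain in 1917.
Full years: 1918: 365; 1919: 365. Sum = 730.
Total: 162 + 730 + 86 = 978 days.
978 mod 7 = 5, so 5 days after Sunday is Friday.

Friday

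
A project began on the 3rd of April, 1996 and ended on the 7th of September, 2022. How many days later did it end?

9653

From April 3, 1996 to April 3, 2022: 26 years, of which 6 contain a Feb 29 — 20×365 + 6×366 = 9496 days.
(2000 is a leap year (divisible by 400).)
April 2022: 30 − 3 = 27 days remain.
Then May (31), June (30), July (31), August (31): 31 + 30 + 31 + 31 = 123 days.
September 1–7, 2022: 7 days.
Residual: 157 days.
Total: 9653 days.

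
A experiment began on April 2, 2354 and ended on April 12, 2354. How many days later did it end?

Within April 2354: 12 − 2 = 10 days.

10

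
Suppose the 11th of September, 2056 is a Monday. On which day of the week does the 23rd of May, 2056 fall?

Count forward from the earlier date (May 23, 2056) to the later (September 11, 2056):
May 2056: 31 − 23 = 8 days remain.
Then June (30), July (31), August (31): 30 + 31 + 31 = 92 days.
September 1–11, 2056: 11 days.
Total: 8 + 92 + 11 = 111 days.
111 mod 7 = 6, so 6 days before Monday is Tuesday.

Tuesday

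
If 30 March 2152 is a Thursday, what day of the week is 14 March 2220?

Tuesday

From March 30, 2152 to March 30, 2219: 67 years, of which 15 contain a Feb 29 — 52×365 + 15×366 = 24470 days.
(2200 is not a leap year (divisible by 100 but not 400).)
March 2219: 31 − 30 = 1 day remains.
Then 11 full months totalling 335 days.
March 1–14, 2220: 14 days.
Residual: 350 days.
Total: 24820 days.
24820 mod 7 = 5, so 5 days after Thursday is Tuesday.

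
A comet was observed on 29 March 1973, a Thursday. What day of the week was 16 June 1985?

Sunday

From March 29, 1973 to March 29, 1985: 12 years, of which 3 contain a Feb 29 — 9×365 + 3×366 = 4383 days.
March 1985: 31 − 29 = 2 days remain.
Then April (30), May (31): 30 + 31 = 61 days.
June 1–16, 1985: 16 days.
Residual: 79 days.
Total: 4462 days.
4462 mod 7 = 3, so 3 days after Thursday is Sunday.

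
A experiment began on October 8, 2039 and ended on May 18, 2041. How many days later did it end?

Day-of-year of October 8, 2039: 281.
Day-of-year of May 18, 2041: 138.
2039 has 365 days, so 365 − 281 = 84 days remain in 2039.
Full years: 2040: 366. Sum = 366.
Total: 84 + 366 + 138 = 588 days.

588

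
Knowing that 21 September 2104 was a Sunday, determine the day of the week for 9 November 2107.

September 21, 2104 → September 21, 2105: 365 days.
September 21, 2105 → September 21, 2106: 365 days.
September 21, 2106 → September 21, 2107: 365 days.
September 2107: 30 − 21 = 9 days remain.
Then October (31): 31 days.
November 1–9, 2107: 9 days.
Residual: 49 days.
Total: 1144 days.
1144 mod 7 = 3, so 3 days after Sunday is Wednesday.

Wednesday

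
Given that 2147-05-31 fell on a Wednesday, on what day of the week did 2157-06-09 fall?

From May 31, 2147 to May 31, 2157: 10 years, of which 3 contain a Feb 29 — 7×365 + 3×366 = 3653 days.
May 2157: 31 − 31 = 0 days remain.
June 1–9, 2157: 9 days.
Residual: 9 days.
Total: 3662 days.
3662 mod 7 = 1, so 1 day after Wednesday is Thursday.

Thursday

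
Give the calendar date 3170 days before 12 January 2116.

9 May 2107

Count 3170 days before January 12, 2116:
From May 9, 2107 to May 9, 2115: 8 years, of which 2 contain a Feb 29 — 6×365 + 2×366 = 2922 days.
May 2115: 31 − 9 = 22 days remain.
Then June (30), July (31), August (31), September (30), October (31), November (30), December (31): 30 + 31 + 31 + 30 + 31 + 30 + 31 = 214 days.
January 1–12, 2116: 12 days.
Residual: 248 days.
Total: 3170 days.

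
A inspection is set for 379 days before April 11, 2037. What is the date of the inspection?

March 28, 2036

Count 379 days before April 11, 2037:
March 2036: 31 − 28 = 3 days remain.
Then 12 full months totalling 365 days.
April 1–11, 2037: 11 days.
Total: 3 + 365 + 11 = 379 days.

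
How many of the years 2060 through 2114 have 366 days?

Years divisible by 4: 2060, 2064, …, 2112 — 14 in all.
Of these, 2100 is divisible by 100 but not 400, so not leap.
Leap years: 14 − 1 = 13.

13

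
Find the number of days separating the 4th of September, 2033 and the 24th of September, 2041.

2942

Day-of-year of September 4, 2033: 247.
Day-of-year of September 24, 2041: 267.
2033 has 365 days, so 365 − 247 = 118 days remain in 2033.
Full years 2034–2040: 5 common + 2 leap = 5×365 + 2×366 = 2557 days.
Total: 118 + 2557 + 267 = 2942 days.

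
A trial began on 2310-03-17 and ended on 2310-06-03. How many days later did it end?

78

March 2310: 31 − 17 = 14 days remain.
Then April (30), May (31): 30 + 31 = 61 days.
June 1–3, 2310: 3 days.
Total: 14 + 61 + 3 = 78 days.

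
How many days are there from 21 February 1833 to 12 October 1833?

233

February 1833: 28 − 21 = 7 days remain (1833 is not a leap year, so February has 28 days).
Then March (31), April (30), May (31), June (30), July (31), August (31), September (30): 31 + 30 + 31 + 30 + 31 + 31 + 30 = 214 days.
October 1–12, 1833: 12 days.
Total: 7 + 214 + 12 = 233 days.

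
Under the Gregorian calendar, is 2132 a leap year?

2132 is a leap year.

Yes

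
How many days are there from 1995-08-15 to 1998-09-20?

1132

August 15, 1995 → August 15, 1996: 366 days (1996 is a leap year).
August 15, 1996 → August 15, 1997: 365 days.
August 15, 1997 → August 15, 1998: 365 days.
August 1998: 31 − 15 = 16 days remain.
September 1–20, 1998: 20 days.
Residual: 36 days.
Total: 1132 days.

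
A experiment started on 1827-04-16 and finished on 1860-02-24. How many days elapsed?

12002

Day-of-year of April 16, 1827: 106.
Day-of-year of February 24, 1860: 55.
1827 has 365 days, so 365 − 106 = 259 days remain in 1827.
Full years 1828–1859: 24 common + 8 leap = 24×365 + 8×366 = 11688 days.
Total: 259 + 11688 + 55 = 12002 days.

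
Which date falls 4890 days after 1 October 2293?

21 February 2307

Count 4890 days after October 1, 2293:
Day-of-year of October 1, 2293: 274.
Day-of-year of February 21, 2307: 52.
2293 has 365 days, so 365 − 274 = 91 days remain in 2293.
Full years 2294–2306: 11 common + 2 leap = 11×365 + 2×366 = 4747 days.
Total: 91 + 4747 + 52 = 4890 days.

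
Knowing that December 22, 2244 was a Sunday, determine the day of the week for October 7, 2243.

Count forward from the earlier date (October 7, 2243) to the later (December 22, 2244):
October 2243: 31 − 7 = 24 days remain.
Then 13 full months totalling 396 days.
December 1–22, 2244: 22 days.
Total: 24 + 396 + 22 = 442 days.
442 mod 7 = 1, so 1 day before Sunday is Saturday.

Saturday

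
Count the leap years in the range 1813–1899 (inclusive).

21

Years divisible by 4: 1816, 1820, …, 1896 — 21 in all.
No century exceptions apply. Count: 21.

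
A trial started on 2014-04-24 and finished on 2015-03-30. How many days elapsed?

340

Day-of-year of April 24, 2014: 114.
Day-of-year of March 30, 2015: 89.
2014 has 365 days, so 365 − 114 = 251 days remain in 2014.
Total: 251 + 89 = 340 days.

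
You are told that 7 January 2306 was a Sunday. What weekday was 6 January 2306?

Saturday

Count forward from the earlier date (January 6, 2306) to the later (January 7, 2306):
Within January 2306: 7 − 6 = 1 day.
1 mod 7 = 1, so 1 day before Sunday is Saturday.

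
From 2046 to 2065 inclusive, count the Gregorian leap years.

5

Years divisible by 4 in [2046, 2065]: 2048, 2052, 2056, 2060, 2064.
No century exceptions apply. Count: 5.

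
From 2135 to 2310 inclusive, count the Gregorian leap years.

Years divisible by 4: 2136, 2140, …, 2308 — 44 in all.
Of these, 2200, 2300 are divisible by 100 but not 400, so not leap.
Leap years: 44 − 2 = 42.

42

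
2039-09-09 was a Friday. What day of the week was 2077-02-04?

Thursday

From September 9, 2039 to September 9, 2076: 37 years, of which 10 contain a Feb 29 — 27×365 + 10×366 = 13515 days.
September 2076: 30 − 9 = 21 days remain.
Then October (31), November (30), December (31), January (31): 31 + 30 + 31 + 31 = 123 days.
February 1–4, 2077: 4 days (2077 is not a leap year).
Residual: 148 days.
Total: 13663 days.
13663 mod 7 = 6, so 6 days after Friday is Thursday.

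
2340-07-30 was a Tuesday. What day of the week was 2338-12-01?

Count forward from the earlier date (December 1, 2338) to the later (July 30, 2340):
December 1, 2338 → December 1, 2339: 365 days.
December 2339: 31 − 1 = 30 days remain.
Then January (31), February 2340 (29), March (31), April (30), May (31), June (30): 31 + 29 + 31 + 30 + 31 + 30 = 182 days.
July 1–30, 2340: 30 days.
Residual: 242 days.
Total: 607 days.
607 mod 7 = 5, so 5 days before Tuesday is Thursday.

Thursday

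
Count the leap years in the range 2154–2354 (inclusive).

Years divisible by 4: 2156, 2160, …, 2352 — 50 in all.
Of these, 2200, 2300 are divisible by 100 but not 400, so not leap.
Leap years: 50 − 2 = 48.

48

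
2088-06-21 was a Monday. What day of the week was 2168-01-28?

Thursday

From June 21, 2088 to June 21, 2167: 79 years, of which 18 contain a Feb 29 — 61×365 + 18×366 = 28853 days.
(2100 is not a leap year (divisible by 100 but not 400).)
June 2167: 30 − 21 = 9 days remain.
Then July (31), August (31), September (30), October (31), November (30), December (31): 31 + 31 + 30 + 31 + 30 + 31 = 184 days.
January 1–28, 2168: 28 days.
Residual: 221 days.
Total: 29074 days.
29074 mod 7 = 3, so 3 days after Monday is Thursday.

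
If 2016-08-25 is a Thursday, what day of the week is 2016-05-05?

Thursday

Count forward from the earlier date (May 5, 2016) to the later (August 25, 2016):
May 2016: 31 − 5 = 26 days remain.
Then June (30), July (31): 30 + 31 = 61 days.
August 1–25, 2016: 25 days.
Total: 26 + 61 + 25 = 112 days.
112 is a multiple of 7, so 2016-05-05 falls on the same weekday: Thursday.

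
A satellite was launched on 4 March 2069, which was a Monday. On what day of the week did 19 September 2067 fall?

Count forward from the earlier date (September 19, 2067) to the later (March 4, 2069):
September 19, 2067 → September 19, 2068: 366 days (2068 is a leap year).
September 2068: 30 − 19 = 11 days remain.
Then October (31), November (30), December (31), January (31), February 2069 (28): 31 + 30 + 31 + 31 + 28 = 151 days.
March 1–4, 2069: 4 days.
Residual: 166 days.
Total: 532 days.
532 is a multiple of 7, so 19 September 2067 falls on the same weekday: Monday.

Monday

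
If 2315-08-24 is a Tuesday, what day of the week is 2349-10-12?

Wednesday

Day-of-year of August 24, 2315: 236.
Day-of-year of October 12, 2349: 285.
2315 has 365 days, so 365 − 236 = 129 days remain in 2315.
Full years 2316–2348: 24 common + 9 leap = 24×365 + 9×366 = 12054 days.
Total: 129 + 12054 + 285 = 12468 days.
12468 mod 7 = 1, so 1 day after Tuesday is Wednesday.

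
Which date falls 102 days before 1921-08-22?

1921-05-12

Count 102 days before August 22, 1921:
May 1921: 31 − 12 = 19 days remain.
Then June (30), July (31): 30 + 31 = 61 days.
August 1–22, 1921: 22 days.
Total: 19 + 61 + 22 = 102 days.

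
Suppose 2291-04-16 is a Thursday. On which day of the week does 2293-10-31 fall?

Day-of-year of April 16, 2291: 106.
Day-of-year of October 31, 2293: 304.
2291 has 365 days, so 365 − 106 = 259 days remain in 2291.
Full years: 2292: 366. Sum = 366.
Total: 259 + 366 + 304 = 929 days.
929 mod 7 = 5, so 5 days after Thursday is Tuesday.

Tuesday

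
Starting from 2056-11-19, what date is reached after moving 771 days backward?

2054-10-10

Count 771 days before November 19, 2056:
October 10, 2054 → October 10, 2055: 365 days.
October 10, 2055 → October 10, 2056: 366 days (2056 is a leap year).
October 2056: 31 − 10 = 21 days remain.
November 1–19, 2056: 19 days.
Residual: 40 days.
Total: 771 days.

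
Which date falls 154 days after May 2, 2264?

October 3, 2264

Count 154 days after May 2, 2264:
May 2264: 31 − 2 = 29 days remain.
Then June (30), July (31), August (31), September (30): 30 + 31 + 31 + 30 = 122 days.
October 1–3, 2264: 3 days.
Total: 29 + 122 + 3 = 154 days.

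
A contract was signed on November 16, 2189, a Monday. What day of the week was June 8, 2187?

Count forward from the earlier date (June 8, 2187) to the later (November 16, 2189):
Day-of-year of June 8, 2187: 159.
Day-of-year of November 16, 2189: 320.
2187 has 365 days, so 365 − 159 = 206 days remain in 2187.
Full years: 2188: 366. Sum = 366.
Total: 206 + 366 + 320 = 892 days.
892 mod 7 = 3, so 3 days before Monday is Friday.

Friday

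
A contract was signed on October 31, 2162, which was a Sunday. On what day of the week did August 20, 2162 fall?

Friday

Count forward from the earlier date (August 20, 2162) to the later (October 31, 2162):
August 2162: 31 − 20 = 11 days remain.
Then September (30): 30 days.
October 1–31, 2162: 31 days.
Total: 11 + 30 + 31 = 72 days.
72 mod 7 = 2, so 2 days before Sunday is Friday.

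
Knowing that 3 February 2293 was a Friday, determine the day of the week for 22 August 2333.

Tuesday

From February 3, 2293 to February 3, 2333: 40 years, of which 9 contain a Feb 29 — 31×365 + 9×366 = 14609 days.
(2300 is not a leap year (divisible by 100 but not 400).)
February 2333: 28 − 3 = 25 days remain (2333 is not a leap year, so February has 28 days).
Then March (31), April (30), May (31), June (30), July (31): 31 + 30 + 31 + 30 + 31 = 153 days.
August 1–22, 2333: 22 days.
Residual: 200 days.
Total: 14809 days.
14809 mod 7 = 4, so 4 days after Friday is Tuesday.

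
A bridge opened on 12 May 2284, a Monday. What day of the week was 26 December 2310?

From May 12, 2284 to May 12, 2310: 26 years, of which 5 contain a Feb 29 — 21×365 + 5×366 = 9495 days.
(2300 is not a leap year (divisible by 100 but not 400).)
May 2310: 31 − 12 = 19 days remain.
Then June (30), July (31), August (31), September (30), October (31), November (30): 30 + 31 + 31 + 30 + 31 + 30 = 183 days.
December 1–26, 2310: 26 days.
Residual: 228 days.
Total: 9723 days.
9723 is a multiple of 7, so 26 December 2310 falls on the same weekday: Monday.

Monday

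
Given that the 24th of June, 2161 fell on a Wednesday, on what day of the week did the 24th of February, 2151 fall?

Wednesday

Count forward from the earlier date (February 24, 2151) to the later (June 24, 2161):
Day-of-year of February 24, 2151: 55.
Day-of-year of June 24, 2161: 175.
2151 has 365 days, so 365 − 55 = 310 days remain in 2151.
Full years 2152–2160: 6 common + 3 leap = 6×365 + 3×366 = 3288 days.
Total: 310 + 3288 + 175 = 3773 days.
3773 is a multiple of 7, so the 24th of February, 2151 falls on the same weekday: Wednesday.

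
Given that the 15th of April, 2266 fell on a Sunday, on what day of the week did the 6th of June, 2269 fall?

Sunday

Day-of-year of April 15, 2266: 105.
Day-of-year of June 6, 2269: 157.
2266 has 365 days, so 365 − 105 = 260 days remain in 2266.
Full years: 2267: 365; 2268: 366. Sum = 731.
Total: 260 + 731 + 157 = 1148 days.
1148 is a multiple of 7, so the 6th of June, 2269 falls on the same weekday: Sunday.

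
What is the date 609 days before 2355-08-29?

2353-12-28

Count 609 days before August 29, 2355:
December 2353: 31 − 28 = 3 days remain.
Then 19 full months totalling 577 days.
August 1–29, 2355: 29 days.
Total: 3 + 577 + 29 = 609 days.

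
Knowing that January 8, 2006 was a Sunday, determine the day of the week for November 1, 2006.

Wednesday

January 2006: 31 − 8 = 23 days remain.
Then 9 full months totalling 273 days.
November 1, 2006: 1 day.
Total: 23 + 273 + 1 = 297 days.
297 mod 7 = 3, so 3 days after Sunday is Wednesday.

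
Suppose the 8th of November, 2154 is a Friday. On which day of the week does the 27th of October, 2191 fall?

Day-of-year of November 8, 2154: 312.
Day-of-year of October 27, 2191: 300.
2154 has 365 days, so 365 − 312 = 53 days remain in 2154.
Full years 2155–2190: 27 common + 9 leap = 27×365 + 9×366 = 13149 days.
Total: 53 + 13149 + 300 = 13502 days.
13502 mod 7 = 6, so 6 days after Friday is Thursday.

Thursday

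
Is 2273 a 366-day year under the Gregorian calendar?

No

2273 is not a leap year.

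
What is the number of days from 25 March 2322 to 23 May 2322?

March 2322: 31 − 25 = 6 days remain.
Then April (30): 30 days.
May 1–23, 2322: 23 days.
Total: 6 + 30 + 23 = 59 days.

59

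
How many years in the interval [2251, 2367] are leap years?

28

Years divisible by 4: 2252, 2256, …, 2364 — 29 in all.
Of these, 2300 is divisible by 100 but not 400, so not leap.
Leap years: 29 − 1 = 28.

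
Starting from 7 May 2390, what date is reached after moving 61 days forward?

7 July 2390

Count 61 days after May 7, 2390:
May 2390: 31 − 7 = 24 days remain.
Then June (30): 30 days.
July 1–7, 2390: 7 days.
Total: 24 + 30 + 7 = 61 days.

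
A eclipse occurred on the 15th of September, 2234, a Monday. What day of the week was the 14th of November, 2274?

From September 15, 2234 to September 15, 2274: 40 years, of which 10 contain a Feb 29 — 30×365 + 10×366 = 14610 days.
September 2274: 30 − 15 = 15 days remain.
Then October (31): 31 days.
November 1–14, 2274: 14 days.
Residual: 60 days.
Total: 14670 days.
14670 mod 7 = 5, so 5 days after Monday is Saturday.

Saturday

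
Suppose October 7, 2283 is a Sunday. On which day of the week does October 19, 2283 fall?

Friday

Within October 2283: 19 − 7 = 12 days.
12 mod 7 = 5, so 5 days after Sunday is Friday.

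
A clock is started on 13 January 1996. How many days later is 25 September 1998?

986

Day-of-year of January 13, 1996: 13.
Day-of-year of September 25, 1998: 268.
1996 has 366 days, so 366 − 13 = 353 days remain in 1996.
Full years: 1997: 365. Sum = 365.
Total: 353 + 365 + 268 = 986 days.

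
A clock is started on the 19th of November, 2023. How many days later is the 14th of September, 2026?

Day-of-year of November 19, 2023: 323.
Day-of-year of September 14, 2026: 257.
2023 has 365 days, so 365 − 323 = 42 days remain in 2023.
Full years: 2024: 366; 2025: 365. Sum = 731.
Total: 42 + 731 + 257 = 1030 days.

1030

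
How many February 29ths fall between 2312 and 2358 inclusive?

12

Years divisible by 4 in [2312, 2358]: 2312, 2316, 2320, 2324, 2328, 2332, 2336, 2340, 2344, 2348, 2352, 2356.
No century exceptions apply. Count: 12.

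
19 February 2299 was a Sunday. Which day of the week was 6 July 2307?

From February 19, 2299 to February 19, 2307: 8 years, of which 1 contains a Feb 29 — 7×365 + 1×366 = 2921 days.
(2300 is not a leap year (divisible by 100 but not 400).)
February 2307: 28 − 19 = 9 days remain (2307 is not a leap year, so February has 28 days).
Then March (31), April (30), May (31), June (30): 31 + 30 + 31 + 30 = 122 days.
July 1–6, 2307: 6 days.
Residual: 137 days.
Total: 3058 days.
3058 mod 7 = 6, so 6 days after Sunday is Saturday.

Saturday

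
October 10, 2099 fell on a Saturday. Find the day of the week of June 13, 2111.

From October 10, 2099 to October 10, 2110: 11 years, of which 2 contain a Feb 29 — 9×365 + 2×366 = 4017 days.
(2100 is not a leap year (divisible by 100 but not 400).)
October 2110: 31 − 10 = 21 days remain.
Then November (30), December (31), January (31), February 2111 (28), March (31), April (30), May (31): 30 + 31 + 31 + 28 + 31 + 30 + 31 = 212 days.
June 1–13, 2111: 13 days.
Residual: 246 days.
Total: 4263 days.
4263 is a multiple of 7, so June 13, 2111 falls on the same weekday: Saturday.

Saturday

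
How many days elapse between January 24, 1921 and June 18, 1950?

From January 24, 1921 to January 24, 1950: 29 years, of which 7 contain a Feb 29 — 22×365 + 7×366 = 10592 days.
January 1950: 31 − 24 = 7 days remain.
Then February 1950 (28), March (31), April (30), May (31): 28 + 31 + 30 + 31 = 120 days.
June 1–18, 1950: 18 days.
Residual: 145 days.
Total: 10737 days.

10737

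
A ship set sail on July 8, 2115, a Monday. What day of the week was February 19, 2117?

July 8, 2115 → July 8, 2116: 366 days (2116 is a leap year).
July 2116: 31 − 8 = 23 days remain.
Then August (31), September (30), October (31), November (30), December (31), January (31): 31 + 30 + 31 + 30 + 31 + 31 = 184 days.
February 1–19, 2117: 19 days (2117 is not a leap year).
Residual: 226 days.
Total: 592 days.
592 mod 7 = 4, so 4 days after Monday is Friday.

Friday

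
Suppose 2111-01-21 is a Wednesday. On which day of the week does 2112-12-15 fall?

January 21, 2111 → January 21, 2112: 365 days.
January 2112: 31 − 21 = 10 days remain.
Then 10 full months totalling 304 days.
December 1–15, 2112: 15 days.
Residual: 329 days.
Total: 694 days.
694 mod 7 = 1, so 1 day after Wednesday is Thursday.

Thursday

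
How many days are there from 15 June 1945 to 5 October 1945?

June 1945: 30 − 15 = 15 days remain.
Then July (31), August (31), September (30): 31 + 31 + 30 = 92 days.
October 1–5, 1945: 5 days.
Total: 15 + 92 + 5 = 112 days.

112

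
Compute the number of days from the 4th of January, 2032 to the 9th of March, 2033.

430

January 4, 2032 → January 4, 2033: 366 days (2032 is a leap year).
January 2033: 31 − 4 = 27 days remain.
Then February 2033 (28): 28 days.
March 1–9, 2033: 9 days.
Residual: 64 days.
Total: 430 days.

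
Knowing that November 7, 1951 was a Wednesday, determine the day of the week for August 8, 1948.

Sunday

Count forward from the earlier date (August 8, 1948) to the later (November 7, 1951):
August 8, 1948 → August 8, 1949: 365 days.
August 8, 1949 → August 8, 1950: 365 days.
August 8, 1950 → August 8, 1951: 365 days.
August 1951: 31 − 8 = 23 days remain.
Then September (30), October (31): 30 + 31 = 61 days.
November 1–7, 1951: 7 days.
Residual: 91 days.
Total: 1186 days.
1186 mod 7 = 3, so 3 days before Wednesday is Sunday.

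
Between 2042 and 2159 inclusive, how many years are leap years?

28

Years divisible by 4: 2044, 2048, …, 2156 — 29 in all.
Of these, 2100 is divisible by 100 but not 400, so not leap.
Leap years: 29 − 1 = 28.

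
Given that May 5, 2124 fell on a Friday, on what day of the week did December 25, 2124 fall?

Monday

May 2124: 31 − 5 = 26 days remain.
Then June (30), July (31), August (31), September (30), October (31), November (30): 30 + 31 + 31 + 30 + 31 + 30 = 183 days.
December 1–25, 2124: 25 days.
Total: 26 + 183 + 25 = 234 days.
234 mod 7 = 3, so 3 days after Friday is Monday.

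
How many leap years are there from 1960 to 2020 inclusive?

16

Years divisible by 4: 1960, 1964, …, 2020 — 16 in all.
2000 is divisible by 400, so still leap.
No century exceptions apply. Count: 16.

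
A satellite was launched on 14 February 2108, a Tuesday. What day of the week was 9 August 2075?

Friday

Count forward from the earlier date (August 9, 2075) to the later (February 14, 2108):
Day-of-year of August 9, 2075: 221.
Day-of-year of February 14, 2108: 45.
2075 has 365 days, so 365 − 221 = 144 days remain in 2075.
Full years 2076–2107: 25 common + 7 leap = 25×365 + 7×366 = 11687 days.
Total: 144 + 11687 + 45 = 11876 days.
11876 mod 7 = 4, so 4 days before Tuesday is Friday.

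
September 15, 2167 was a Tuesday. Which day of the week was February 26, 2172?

Wednesday

Day-of-year of September 15, 2167: 258.
Day-of-year of February 26, 2172: 57.
2167 has 365 days, so 365 − 258 = 107 days remain in 2167.
Full years: 2168: 366; 2169: 365; 2170: 365; 2171: 365. Sum = 1461.
Total: 107 + 1461 + 57 = 1625 days.
1625 mod 7 = 1, so 1 day after Tuesday is Wednesday.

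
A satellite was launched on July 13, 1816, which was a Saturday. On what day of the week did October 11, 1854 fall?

Wednesday

Day-of-year of July 13, 1816: 195.
Day-of-year of October 11, 1854: 284.
1816 has 366 days, so 366 − 195 = 171 days remain in 1816.
Full years 1817–1853: 28 common + 9 leap = 28×365 + 9×366 = 13514 days.
Total: 171 + 13514 + 284 = 13969 days.
13969 mod 7 = 4, so 4 days after Saturday is Wednesday.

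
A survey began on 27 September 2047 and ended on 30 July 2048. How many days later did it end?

307

Day-of-year of September 27, 2047: 270.
Day-of-year of July 30, 2048: 212.
2047 has 365 days, so 365 − 270 = 95 days remain in 2047.
Total: 95 + 212 = 307 days.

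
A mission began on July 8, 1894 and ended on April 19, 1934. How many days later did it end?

14529

From July 8, 1894 to July 8, 1933: 39 years, of which 9 contain a Feb 29 — 30×365 + 9×366 = 14244 days.
(1900 is not a leap year (divisible by 100 but not 400).)
July 1933: 31 − 8 = 23 days remain.
Then August (31), September (30), October (31), November (30), December (31), January (31), February 1934 (28), March (31): 31 + 30 + 31 + 30 + 31 + 31 + 28 + 31 = 243 days.
April 1–19, 1934: 19 days.
Residual: 285 days.
Total: 14529 days.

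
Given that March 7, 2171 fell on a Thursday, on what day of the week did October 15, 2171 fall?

Tuesday

March 2171: 31 − 7 = 24 days remain.
Then April (30), May (31), June (30), July (31), August (31), September (30): 30 + 31 + 30 + 31 + 31 + 30 = 183 days.
October 1–15, 2171: 15 days.
Total: 24 + 183 + 15 = 222 days.
222 mod 7 = 5, so 5 days after Thursday is Tuesday.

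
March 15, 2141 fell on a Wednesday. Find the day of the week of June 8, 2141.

March 2141: 31 − 15 = 16 days remain.
Then April (30), May (31): 30 + 31 = 61 days.
June 1–8, 2141: 8 days.
Total: 16 + 61 + 8 = 85 days.
85 mod 7 = 1, so 1 day after Wednesday is Thursday.

Thursday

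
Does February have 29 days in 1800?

No

1800 is not a leap year (divisible by 100 but not 400).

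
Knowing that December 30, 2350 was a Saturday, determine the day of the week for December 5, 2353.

December 30, 2350 → December 30, 2351: 365 days.
December 30, 2351 → December 30, 2352: 366 days (2352 is a leap year).
December 2352: 31 − 30 = 1 day remains.
Then 11 full months totalling 334 days.
December 1–5, 2353: 5 days.
Residual: 340 days.
Total: 1071 days.
1071 is a multiple of 7, so December 5, 2353 falls on the same weekday: Saturday.

Saturday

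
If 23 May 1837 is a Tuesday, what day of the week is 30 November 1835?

Monday

Count forward from the earlier date (November 30, 1835) to the later (May 23, 1837):
Day-of-year of November 30, 1835: 334.
Day-of-year of May 23, 1837: 143.
1835 has 365 days, so 365 − 334 = 31 days remain in 1835.
Full years: 1836: 366. Sum = 366.
Total: 31 + 366 + 143 = 540 days.
540 mod 7 = 1, so 1 day before Tuesday is Monday.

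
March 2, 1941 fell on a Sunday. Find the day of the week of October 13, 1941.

March 1941: 31 − 2 = 29 days remain.
Then April (30), May (31), June (30), July (31), August (31), September (30): 30 + 31 + 30 + 31 + 31 + 30 = 183 days.
October 1–13, 1941: 13 days.
Total: 29 + 183 + 13 = 225 days.
225 mod 7 = 1, so 1 day after Sunday is Monday.

Monday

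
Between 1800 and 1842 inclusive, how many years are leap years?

Years divisible by 4 in [1800, 1842]: 1800, 1804, 1808, 1812, 1816, 1820, 1824, 1828, 1832, 1836, 1840.
Of these, 1800 is divisible by 100 but not 400, so not leap.
Leap years: 11 − 1 = 10.

10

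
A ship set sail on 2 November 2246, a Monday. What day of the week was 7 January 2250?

Monday

November 2, 2246 → November 2, 2247: 365 days.
November 2, 2247 → November 2, 2248: 366 days (2248 is a leap year).
November 2, 2248 → November 2, 2249: 365 days.
November 2249: 30 − 2 = 28 days remain.
Then December (31): 31 days.
January 1–7, 2250: 7 days.
Residual: 66 days.
Total: 1162 days.
1162 is a multiple of 7, so 7 January 2250 falls on the same weekday: Monday.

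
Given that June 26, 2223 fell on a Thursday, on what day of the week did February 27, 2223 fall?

Count forward from the earlier date (February 27, 2223) to the later (June 26, 2223):
February 2223: 28 − 27 = 1 day remains (2223 is not a leap year, so February has 28 days).
Then March (31), April (30), May (31): 31 + 30 + 31 = 92 days.
June 1–26, 2223: 26 days.
Total: 1 + 92 + 26 = 119 days.
119 is a multiple of 7, so February 27, 2223 falls on the same weekday: Thursday.

Thursday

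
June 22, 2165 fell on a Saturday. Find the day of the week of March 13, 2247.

Day-of-year of June 22, 2165: 173.
Day-of-year of March 13, 2247: 72.
2165 has 365 days, so 365 − 173 = 192 days remain in 2165.
Full years 2166–2246: 62 common + 19 leap = 62×365 + 19×366 = 29584 days.
Total: 192 + 29584 + 72 = 29848 days.
29848 is a multiple of 7, so March 13, 2247 falls on the same weekday: Saturday.

Saturday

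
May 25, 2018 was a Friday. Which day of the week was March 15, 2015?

Sunday

Count forward from the earlier date (March 15, 2015) to the later (May 25, 2018):
Day-of-year of March 15, 2015: 74.
Day-of-year of May 25, 2018: 145.
2015 has 365 days, so 365 − 74 = 291 days remain in 2015.
Full years: 2016: 366; 2017: 365. Sum = 731.
Total: 291 + 731 + 145 = 1167 days.
1167 mod 7 = 5, so 5 days before Friday is Sunday.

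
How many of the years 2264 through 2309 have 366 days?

11

Years divisible by 4 in [2264, 2309]: 2264, 2268, 2272, 2276, 2280, 2284, 2288, 2292, 2296, 2300, 2304, 2308.
Of these, 2300 is divisible by 100 but not 400, so not leap.
Leap years: 12 − 1 = 11.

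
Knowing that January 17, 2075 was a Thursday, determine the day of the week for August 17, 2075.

Saturday

January 2075: 31 − 17 = 14 days remain.
Then February 2075 (28), March (31), April (30), May (31), June (30), July (31): 28 + 31 + 30 + 31 + 30 + 31 = 181 days.
August 1–17, 2075: 17 days.
Total: 14 + 181 + 17 = 212 days.
212 mod 7 = 2, so 2 days after Thursday is Saturday.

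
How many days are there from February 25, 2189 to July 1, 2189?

February 2189: 28 − 25 = 3 days remain (2189 is not a leap year, so February has 28 days).
Then March (31), April (30), May (31), June (30): 31 + 30 + 31 + 30 = 122 days.
July 1, 2189: 1 day.
Total: 3 + 122 + 1 = 126 days.

126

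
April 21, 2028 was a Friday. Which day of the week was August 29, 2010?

Sunday

Count forward from the earlier date (August 29, 2010) to the later (April 21, 2028):
From August 29, 2010 to August 29, 2027: 17 years, of which 4 contain a Feb 29 — 13×365 + 4×366 = 6209 days.
August 2027: 31 − 29 = 2 days remain.
Then September (30), October (31), November (30), December (31), January (31), February 2028 (29), March (31): 30 + 31 + 30 + 31 + 31 + 29 + 31 = 213 days.
April 1–21, 2028: 21 days.
Residual: 236 days.
Total: 6445 days.
6445 mod 7 = 5, so 5 days before Friday is Sunday.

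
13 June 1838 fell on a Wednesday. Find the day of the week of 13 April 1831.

Count forward from the earlier date (April 13, 1831) to the later (June 13, 1838):
From April 13, 1831 to April 13, 1838: 7 years, of which 2 contain a Feb 29 — 5×365 + 2×366 = 2557 days.
April 1838: 30 − 13 = 17 days remain.
Then May (31): 31 days.
June 1–13, 1838: 13 days.
Residual: 61 days.
Total: 2618 days.
2618 is a multiple of 7, so 13 April 1831 falls on the same weekday: Wednesday.

Wednesday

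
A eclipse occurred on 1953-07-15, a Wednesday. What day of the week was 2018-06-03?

From July 15, 1953 to July 15, 2017: 64 years, of which 16 contain a Feb 29 — 48×365 + 16×366 = 23376 days.
(2000 is a leap year (divisible by 400).)
July 2017: 31 − 15 = 16 days remain.
Then 10 full months totalling 304 days.
June 1–3, 2018: 3 days.
Residual: 323 days.
Total: 23699 days.
23699 mod 7 = 4, so 4 days after Wednesday is Sunday.

Sunday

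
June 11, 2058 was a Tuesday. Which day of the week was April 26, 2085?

Day-of-year of June 11, 2058: 162.
Day-of-year of April 26, 2085: 116.
2058 has 365 days, so 365 − 162 = 203 days remain in 2058.
Full years 2059–2084: 19 common + 7 leap = 19×365 + 7×366 = 9497 days.
Total: 203 + 9497 + 116 = 9816 days.
9816 mod 7 = 2, so 2 days after Tuesday is Thursday.

Thursday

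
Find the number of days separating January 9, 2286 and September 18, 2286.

252

January 2286: 31 − 9 = 22 days remain.
Then February 2286 (28), March (31), April (30), May (31), June (30), July (31), August (31): 28 + 31 + 30 + 31 + 30 + 31 + 31 = 212 days.
September 1–18, 2286: 18 days.
Total: 22 + 212 + 18 = 252 days.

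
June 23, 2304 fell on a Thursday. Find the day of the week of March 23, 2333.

Thursday

From June 23, 2304 to June 23, 2332: 28 years, of which 7 contain a Feb 29 — 21×365 + 7×366 = 10227 days.
June 2332: 30 − 23 = 7 days remain.
Then July (31), August (31), September (30), October (31), November (30), December (31), January (31), February 2333 (28): 31 + 31 + 30 + 31 + 30 + 31 + 31 + 28 = 243 days.
March 1–23, 2333: 23 days.
Residual: 273 days.
Total: 10500 days.
10500 is a multiple of 7, so March 23, 2333 falls on the same weekday: Thursday.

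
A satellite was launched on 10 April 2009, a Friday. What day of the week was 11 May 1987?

Monday

Count forward from the earlier date (May 11, 1987) to the later (April 10, 2009):
From May 11, 1987 to May 11, 2008: 21 years, of which 6 contain a Feb 29 — 15×365 + 6×366 = 7671 days.
(2000 is a leap year (divisible by 400).)
May 2008: 31 − 11 = 20 days remain.
Then 10 full months totalling 304 days.
April 1–10, 2009: 10 days.
Residual: 334 days.
Total: 8005 days.
8005 mod 7 = 4, so 4 days before Friday is Monday.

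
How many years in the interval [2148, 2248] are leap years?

Years divisible by 4: 2148, 2152, …, 2248 — 26 in all.
Of these, 2200 is divisible by 100 but not 400, so not leap.
Leap years: 26 − 1 = 25.

25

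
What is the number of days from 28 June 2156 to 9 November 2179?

8534

From June 28, 2156 to June 28, 2179: 23 years, of which 5 contain a Feb 29 — 18×365 + 5×366 = 8400 days.
June 2179: 30 − 28 = 2 days remain.
Then July (31), August (31), September (30), October (31): 31 + 31 + 30 + 31 = 123 days.
November 1–9, 2179: 9 days.
Residual: 134 days.
Total: 8534 days.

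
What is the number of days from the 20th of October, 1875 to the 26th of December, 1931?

From October 20, 1875 to October 20, 1931: 56 years, of which 13 contain a Feb 29 — 43×365 + 13×366 = 20453 days.
(1900 is not a leap year (divisible by 100 but not 400).)
October 1931: 31 − 20 = 11 days remain.
Then November (30): 30 days.
December 1–26, 1931: 26 days.
Residual: 67 days.
Total: 20520 days.

20520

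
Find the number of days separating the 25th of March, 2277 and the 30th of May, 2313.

Day-of-year of March 25, 2277: 84.
Day-of-year of May 30, 2313: 150.
2277 has 365 days, so 365 − 84 = 281 days remain in 2277.
Full years 2278–2312: 27 common + 8 leap = 27×365 + 8×366 = 12783 days.
Total: 281 + 12783 + 150 = 13214 days.

13214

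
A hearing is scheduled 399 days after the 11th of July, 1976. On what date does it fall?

the 14th of August, 1977

Count 399 days after July 11, 1976:
July 1976: 31 − 11 = 20 days remain.
Then 12 full months totalling 365 days.
August 1–14, 1977: 14 days.
Total: 20 + 365 + 14 = 399 days.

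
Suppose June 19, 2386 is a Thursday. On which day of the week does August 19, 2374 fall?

Monday

Count forward from the earlier date (August 19, 2374) to the later (June 19, 2386):
From August 19, 2374 to August 19, 2385: 11 years, of which 3 contain a Feb 29 — 8×365 + 3×366 = 4018 days.
August 2385: 31 − 19 = 12 days remain.
Then 9 full months totalling 273 days.
June 1–19, 2386: 19 days.
Residual: 304 days.
Total: 4322 days.
4322 mod 7 = 3, so 3 days before Thursday is Monday.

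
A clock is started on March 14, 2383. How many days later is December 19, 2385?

1011

March 2383: 31 − 14 = 17 days remain.
Then 32 full months totalling 975 days.
December 1–19, 2385: 19 days.
Total: 17 + 975 + 19 = 1011 days.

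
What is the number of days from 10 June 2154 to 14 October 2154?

June 2154: 30 − 10 = 20 days remain.
Then July (31), August (31), September (30): 31 + 31 + 30 = 92 days.
October 1–14, 2154: 14 days.
Total: 20 + 92 + 14 = 126 days.

126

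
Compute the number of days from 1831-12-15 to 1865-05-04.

Day-of-year of December 15, 1831: 349.
Day-of-year of May 4, 1865: 124.
1831 has 365 days, so 365 − 349 = 16 days remain in 1831.
Full years 1832–1864: 24 common + 9 leap = 24×365 + 9×366 = 12054 days.
Total: 16 + 12054 + 124 = 12194 days.

12194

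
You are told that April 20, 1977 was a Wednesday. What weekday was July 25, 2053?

Day-of-year of April 20, 1977: 110.
Day-of-year of July 25, 2053: 206.
1977 has 365 days, so 365 − 110 = 255 days remain in 1977.
Full years 1978–2052: 56 common + 19 leap = 56×365 + 19×366 = 27394 days.
Total: 255 + 27394 + 206 = 27855 days.
27855 mod 7 = 2, so 2 days after Wednesday is Friday.

Friday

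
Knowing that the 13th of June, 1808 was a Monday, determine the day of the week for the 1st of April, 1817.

From June 13, 1808 to June 13, 1816: 8 years, of which 2 contain a Feb 29 — 6×365 + 2×366 = 2922 days.
June 1816: 30 − 13 = 17 days remain.
Then 9 full months totalling 274 days.
April 1, 1817: 1 day.
Residual: 292 days.
Total: 3214 days.
3214 mod 7 = 1, so 1 day after Monday is Tuesday.

Tuesday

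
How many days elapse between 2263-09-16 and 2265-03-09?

September 2263: 30 − 16 = 14 days remain.
Then 17 full months totalling 517 days.
March 1–9, 2265: 9 days.
Total: 14 + 517 + 9 = 540 days.

540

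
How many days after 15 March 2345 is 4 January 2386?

14905

From March 15, 2345 to March 15, 2385: 40 years, of which 10 contain a Feb 29 — 30×365 + 10×366 = 14610 days.
March 2385: 31 − 15 = 16 days remain.
Then 9 full months totalling 275 days.
January 1–4, 2386: 4 days.
Residual: 295 days.
Total: 14905 days.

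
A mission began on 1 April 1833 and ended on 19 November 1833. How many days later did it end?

232

April 1833: 30 − 1 = 29 days remain.
Then May (31), June (30), July (31), August (31), September (30), October (31): 31 + 30 + 31 + 31 + 30 + 31 = 184 days.
November 1–19, 1833: 19 days.
Total: 29 + 184 + 19 = 232 days.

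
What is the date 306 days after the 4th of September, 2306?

the 7th of July, 2307

Count 306 days after September 4, 2306:
September 2306: 30 − 4 = 26 days remain.
Then 9 full months totalling 273 days.
July 1–7, 2307: 7 days.
Residual: 306 days.
Total: 306 days.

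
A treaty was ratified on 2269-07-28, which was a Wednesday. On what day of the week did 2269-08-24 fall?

July 2269: 31 − 28 = 3 days remain.
August 1–24, 2269: 24 days.
Total: 3 + 24 = 27 days.
27 mod 7 = 6, so 6 days after Wednesday is Tuesday.

Tuesday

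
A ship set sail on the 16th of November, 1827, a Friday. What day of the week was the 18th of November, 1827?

Within November 1827: 18 − 16 = 2 days.
2 mod 7 = 2, so 2 days after Friday is Sunday.

Sunday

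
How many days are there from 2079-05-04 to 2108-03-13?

10540

Day-of-year of May 4, 2079: 124.
Day-of-year of March 13, 2108: 73.
2079 has 365 days, so 365 − 124 = 241 days remain in 2079.
Full years 2080–2107: 22 common + 6 leap = 22×365 + 6×366 = 10226 days.
Total: 241 + 10226 + 73 = 10540 days.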